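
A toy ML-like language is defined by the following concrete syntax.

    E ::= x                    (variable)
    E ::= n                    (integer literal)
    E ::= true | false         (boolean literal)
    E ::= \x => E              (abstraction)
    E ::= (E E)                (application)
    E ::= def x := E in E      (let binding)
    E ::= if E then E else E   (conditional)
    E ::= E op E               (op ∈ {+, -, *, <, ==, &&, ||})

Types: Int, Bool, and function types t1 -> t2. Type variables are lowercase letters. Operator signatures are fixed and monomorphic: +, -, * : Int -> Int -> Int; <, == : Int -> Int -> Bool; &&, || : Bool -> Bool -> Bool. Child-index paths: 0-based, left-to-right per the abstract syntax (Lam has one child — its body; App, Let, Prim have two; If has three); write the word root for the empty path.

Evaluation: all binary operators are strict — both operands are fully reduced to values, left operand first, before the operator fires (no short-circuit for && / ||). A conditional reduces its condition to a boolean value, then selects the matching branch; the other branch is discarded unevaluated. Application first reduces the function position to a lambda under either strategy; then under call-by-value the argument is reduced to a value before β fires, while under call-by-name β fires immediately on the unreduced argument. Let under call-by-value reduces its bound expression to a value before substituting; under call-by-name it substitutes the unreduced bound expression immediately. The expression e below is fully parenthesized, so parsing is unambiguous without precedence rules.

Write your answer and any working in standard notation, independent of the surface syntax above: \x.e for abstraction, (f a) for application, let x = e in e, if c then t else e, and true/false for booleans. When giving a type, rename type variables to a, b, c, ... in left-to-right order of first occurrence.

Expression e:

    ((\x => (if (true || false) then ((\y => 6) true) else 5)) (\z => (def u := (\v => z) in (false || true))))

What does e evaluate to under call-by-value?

Working:
step 0: ((\x.(if (true || false) then ((\y.6) true) else 5)) (\z.(let u = (\v.z) in (false || true))))
step 1: [beta@root] (if (true || false) then ((\y.6) true) else 5)
step 2: [delta@0] (if true then ((\y.6) true) else 5)
step 3: [if@root] ((\y.6) true)
step 4: [beta@root] 6

Answer: 6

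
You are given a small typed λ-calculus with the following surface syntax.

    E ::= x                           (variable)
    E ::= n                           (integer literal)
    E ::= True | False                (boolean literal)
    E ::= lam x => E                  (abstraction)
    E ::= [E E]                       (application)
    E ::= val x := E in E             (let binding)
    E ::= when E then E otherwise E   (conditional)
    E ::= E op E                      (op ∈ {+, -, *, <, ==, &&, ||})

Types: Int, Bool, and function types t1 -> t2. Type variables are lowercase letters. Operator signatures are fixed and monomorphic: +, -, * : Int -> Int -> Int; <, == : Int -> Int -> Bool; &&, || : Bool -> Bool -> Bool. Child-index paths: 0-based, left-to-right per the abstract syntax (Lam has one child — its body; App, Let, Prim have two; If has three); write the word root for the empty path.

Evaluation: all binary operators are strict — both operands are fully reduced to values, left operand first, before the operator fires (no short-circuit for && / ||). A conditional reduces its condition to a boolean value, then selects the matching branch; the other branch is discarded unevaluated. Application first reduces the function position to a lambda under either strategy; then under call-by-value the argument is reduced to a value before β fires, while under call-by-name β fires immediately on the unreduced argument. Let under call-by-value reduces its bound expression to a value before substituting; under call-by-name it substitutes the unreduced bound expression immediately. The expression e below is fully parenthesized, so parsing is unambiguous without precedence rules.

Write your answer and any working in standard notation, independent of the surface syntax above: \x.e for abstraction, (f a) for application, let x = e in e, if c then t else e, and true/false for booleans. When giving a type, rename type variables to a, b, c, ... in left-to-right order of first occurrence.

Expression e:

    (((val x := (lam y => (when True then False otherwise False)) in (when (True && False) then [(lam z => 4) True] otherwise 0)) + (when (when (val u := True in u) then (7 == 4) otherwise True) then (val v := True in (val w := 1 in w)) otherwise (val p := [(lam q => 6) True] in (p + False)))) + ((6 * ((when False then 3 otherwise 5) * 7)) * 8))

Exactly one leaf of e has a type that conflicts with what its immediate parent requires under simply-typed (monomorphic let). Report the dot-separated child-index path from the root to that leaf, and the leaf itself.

Answer: 0.1.2.1.1 : false

Trace:
  unify Bool ~ Bool
  unify Bool ~ Bool
\y._ : a -> Bool
let x : a -> Bool
  unify Bool ~ Bool
  unify Bool ~ Bool
  unify Bool ~ Bool
\z._ : b -> Int
  unify b -> Int ~ Bool -> c
  unify b ~ Bool
  unify Int ~ c
_ _ : Int
  unify Int ~ Int
  unify Int ~ Int
let u : Bool
u : Bool
  unify Bool ~ Bool
  unify Int ~ Int
  unify Int ~ Int
  unify Bool ~ Bool
  unify Bool ~ Bool
let v : Bool
let w : Int
w : Int
\q._ : d -> Int
  unify d -> Int ~ Bool -> e
  unify d ~ Bool
  unify Int ~ e
_ _ : Int
let p : Int
p : Int
  unify Int ~ Int
  unify Bool ~ Int
  FAIL: mismatch Bool ~ Int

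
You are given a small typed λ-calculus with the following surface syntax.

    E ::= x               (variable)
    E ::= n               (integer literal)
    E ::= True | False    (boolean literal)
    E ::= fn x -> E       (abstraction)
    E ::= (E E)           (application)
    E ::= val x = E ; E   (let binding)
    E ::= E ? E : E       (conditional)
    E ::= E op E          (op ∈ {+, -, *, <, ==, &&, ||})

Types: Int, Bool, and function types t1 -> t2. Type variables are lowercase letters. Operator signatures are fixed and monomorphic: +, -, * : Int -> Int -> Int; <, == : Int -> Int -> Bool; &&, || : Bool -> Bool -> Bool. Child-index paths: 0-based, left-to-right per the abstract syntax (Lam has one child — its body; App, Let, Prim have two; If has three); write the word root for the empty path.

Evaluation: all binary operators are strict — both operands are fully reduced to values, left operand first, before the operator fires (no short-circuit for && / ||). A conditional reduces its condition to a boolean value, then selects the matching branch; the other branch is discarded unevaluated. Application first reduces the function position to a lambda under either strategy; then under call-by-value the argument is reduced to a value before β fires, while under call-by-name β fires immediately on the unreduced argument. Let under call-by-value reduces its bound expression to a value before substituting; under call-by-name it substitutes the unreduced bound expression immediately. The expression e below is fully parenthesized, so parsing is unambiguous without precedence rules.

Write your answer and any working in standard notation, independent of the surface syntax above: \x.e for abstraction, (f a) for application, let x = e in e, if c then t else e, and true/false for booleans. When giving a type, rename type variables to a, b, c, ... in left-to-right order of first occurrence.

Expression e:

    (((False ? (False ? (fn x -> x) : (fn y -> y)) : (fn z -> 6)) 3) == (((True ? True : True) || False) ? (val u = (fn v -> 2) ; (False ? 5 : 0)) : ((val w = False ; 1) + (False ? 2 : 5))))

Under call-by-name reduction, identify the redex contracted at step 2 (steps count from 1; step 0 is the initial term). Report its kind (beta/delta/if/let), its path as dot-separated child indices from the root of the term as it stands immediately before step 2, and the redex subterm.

Answer: beta at 0 : ((\z.6) 3)

Working:
step 0: (((if false then (if false then (\x.x) else (\y.y)) else (\z.6)) 3) == (if ((if true then true else true) || false) then (let u = (\v.2) in (if false then 5 else 0)) else ((let w = false in 1) + (if false then 2 else 5))))
step 1: [if@0.0] (((\z.6) 3) == (if ((if true then true else true) || false) then (let u = (\v.2) in (if false then 5 else 0)) else ((let w = false in 1) + (if false then 2 else 5))))
step 2: [beta@0] (6 == (if ((if true then true else true) || false) then (let u = (\v.2) in (if false then 5 else 0)) else ((let w = false in 1) + (if false then 2 else 5))))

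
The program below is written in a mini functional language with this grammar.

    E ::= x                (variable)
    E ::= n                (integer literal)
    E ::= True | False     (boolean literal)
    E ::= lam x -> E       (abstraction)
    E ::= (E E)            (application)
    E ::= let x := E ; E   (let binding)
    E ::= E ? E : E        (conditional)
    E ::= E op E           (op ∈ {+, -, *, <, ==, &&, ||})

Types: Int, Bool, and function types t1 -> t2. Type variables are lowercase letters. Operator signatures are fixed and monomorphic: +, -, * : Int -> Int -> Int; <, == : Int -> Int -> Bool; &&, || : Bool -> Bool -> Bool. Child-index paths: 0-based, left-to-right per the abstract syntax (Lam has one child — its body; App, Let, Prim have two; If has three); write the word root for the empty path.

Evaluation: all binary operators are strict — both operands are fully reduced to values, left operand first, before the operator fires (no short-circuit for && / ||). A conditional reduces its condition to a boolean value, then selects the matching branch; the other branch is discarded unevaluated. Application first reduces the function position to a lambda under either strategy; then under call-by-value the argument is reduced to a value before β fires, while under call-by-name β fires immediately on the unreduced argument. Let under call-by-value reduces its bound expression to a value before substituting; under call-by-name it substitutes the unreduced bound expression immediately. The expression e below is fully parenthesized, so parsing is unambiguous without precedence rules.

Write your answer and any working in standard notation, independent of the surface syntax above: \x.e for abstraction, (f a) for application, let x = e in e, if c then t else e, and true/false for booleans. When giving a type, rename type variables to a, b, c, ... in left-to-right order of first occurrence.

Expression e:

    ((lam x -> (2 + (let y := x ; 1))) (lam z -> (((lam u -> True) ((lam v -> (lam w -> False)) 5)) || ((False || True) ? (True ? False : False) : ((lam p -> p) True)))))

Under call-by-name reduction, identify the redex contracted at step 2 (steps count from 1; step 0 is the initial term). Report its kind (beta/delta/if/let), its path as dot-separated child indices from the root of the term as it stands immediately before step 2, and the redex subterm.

Answer: let at 1 : (let y = (\z.(((\u.true) ((\v.(\w.false)) 5)) || (if (false || true) then (if true then false else false) else ((\p.p) true)))) in 1)

Trace:
step 0: ((\x.(2 + (let y = x in 1))) (\z.(((\u.true) ((\v.(\w.false)) 5)) || (if (false || true) then (if true then false else false) else ((\p.p) true)))))
step 1: [beta@root] (2 + (let y = (\z.(((\u.true) ((\v.(\w.false)) 5)) || (if (false || true) then (if true then false else false) else ((\p.p) true)))) in 1))
step 2: [let@1] (2 + 1)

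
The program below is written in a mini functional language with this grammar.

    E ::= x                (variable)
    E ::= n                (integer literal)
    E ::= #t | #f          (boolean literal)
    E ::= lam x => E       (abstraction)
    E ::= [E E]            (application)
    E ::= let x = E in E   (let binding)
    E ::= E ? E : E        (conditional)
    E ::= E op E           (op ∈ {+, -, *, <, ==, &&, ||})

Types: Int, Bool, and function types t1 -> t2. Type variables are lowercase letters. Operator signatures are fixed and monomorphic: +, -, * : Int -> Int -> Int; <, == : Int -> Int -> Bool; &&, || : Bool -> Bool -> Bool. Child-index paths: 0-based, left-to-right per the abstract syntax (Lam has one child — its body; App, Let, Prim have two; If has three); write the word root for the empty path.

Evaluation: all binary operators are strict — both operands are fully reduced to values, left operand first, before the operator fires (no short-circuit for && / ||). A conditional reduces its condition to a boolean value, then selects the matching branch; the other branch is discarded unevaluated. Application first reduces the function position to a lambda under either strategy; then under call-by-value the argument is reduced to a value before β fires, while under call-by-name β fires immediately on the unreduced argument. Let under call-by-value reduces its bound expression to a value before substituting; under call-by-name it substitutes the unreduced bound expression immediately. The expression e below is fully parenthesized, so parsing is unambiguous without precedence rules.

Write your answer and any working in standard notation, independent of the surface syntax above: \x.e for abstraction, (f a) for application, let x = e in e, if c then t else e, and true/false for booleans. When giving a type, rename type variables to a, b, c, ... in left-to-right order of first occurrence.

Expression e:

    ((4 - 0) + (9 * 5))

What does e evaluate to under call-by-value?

Trace:
step 0: ((4 - 0) + (9 * 5))
step 1: [delta@0] (4 + (9 * 5))
step 2: [delta@1] (4 + 45)
step 3: [delta@root] 49

Answer: 49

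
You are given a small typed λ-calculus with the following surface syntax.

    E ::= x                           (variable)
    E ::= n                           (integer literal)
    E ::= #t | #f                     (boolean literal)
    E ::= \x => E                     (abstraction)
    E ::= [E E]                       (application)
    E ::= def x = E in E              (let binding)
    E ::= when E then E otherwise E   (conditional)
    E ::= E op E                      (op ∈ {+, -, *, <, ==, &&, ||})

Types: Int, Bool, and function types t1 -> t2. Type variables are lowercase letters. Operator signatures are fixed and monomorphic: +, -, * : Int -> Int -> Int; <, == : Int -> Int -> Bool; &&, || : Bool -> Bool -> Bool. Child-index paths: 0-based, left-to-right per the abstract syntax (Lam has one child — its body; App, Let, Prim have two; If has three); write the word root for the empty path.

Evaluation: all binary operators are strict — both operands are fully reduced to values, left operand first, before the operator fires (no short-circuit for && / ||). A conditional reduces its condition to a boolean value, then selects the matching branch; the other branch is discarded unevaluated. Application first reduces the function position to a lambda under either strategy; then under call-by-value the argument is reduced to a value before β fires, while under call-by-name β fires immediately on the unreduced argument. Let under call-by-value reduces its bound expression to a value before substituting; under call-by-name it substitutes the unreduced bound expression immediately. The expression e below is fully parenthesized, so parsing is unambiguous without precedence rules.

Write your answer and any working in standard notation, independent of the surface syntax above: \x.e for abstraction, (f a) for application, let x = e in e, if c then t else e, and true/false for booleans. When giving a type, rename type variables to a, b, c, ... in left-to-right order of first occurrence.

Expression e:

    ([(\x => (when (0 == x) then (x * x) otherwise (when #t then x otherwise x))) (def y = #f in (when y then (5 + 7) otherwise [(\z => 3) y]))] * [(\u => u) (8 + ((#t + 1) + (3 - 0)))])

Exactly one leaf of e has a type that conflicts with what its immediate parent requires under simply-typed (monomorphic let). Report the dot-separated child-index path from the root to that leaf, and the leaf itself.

Answer: 1.1.1.0.0 : true

Working:
  unify Int ~ Int
x : a
  unify a ~ Int
  unify Bool ~ Bool
x : Int
  unify Int ~ Int
x : Int
  unify Int ~ Int
  unify Bool ~ Bool
x : Int
x : Int
  unify Int ~ Int
  unify Int ~ Int
\x._ : Int -> Int
let y : Bool
y : Bool
  unify Bool ~ Bool
  unify Int ~ Int
  unify Int ~ Int
\z._ : b -> Int
y : Bool
  unify b -> Int ~ Bool -> c
  unify b ~ Bool
  unify Int ~ c
_ _ : Int
  unify Int ~ Int
  unify Int -> Int ~ Int -> d
  unify Int ~ Int
  unify Int ~ d
_ _ : Int
  unify Int ~ Int
u : e
\u._ : e -> e
  unify Int ~ Int
  unify Bool ~ Int
  FAIL: mismatch Bool ~ Int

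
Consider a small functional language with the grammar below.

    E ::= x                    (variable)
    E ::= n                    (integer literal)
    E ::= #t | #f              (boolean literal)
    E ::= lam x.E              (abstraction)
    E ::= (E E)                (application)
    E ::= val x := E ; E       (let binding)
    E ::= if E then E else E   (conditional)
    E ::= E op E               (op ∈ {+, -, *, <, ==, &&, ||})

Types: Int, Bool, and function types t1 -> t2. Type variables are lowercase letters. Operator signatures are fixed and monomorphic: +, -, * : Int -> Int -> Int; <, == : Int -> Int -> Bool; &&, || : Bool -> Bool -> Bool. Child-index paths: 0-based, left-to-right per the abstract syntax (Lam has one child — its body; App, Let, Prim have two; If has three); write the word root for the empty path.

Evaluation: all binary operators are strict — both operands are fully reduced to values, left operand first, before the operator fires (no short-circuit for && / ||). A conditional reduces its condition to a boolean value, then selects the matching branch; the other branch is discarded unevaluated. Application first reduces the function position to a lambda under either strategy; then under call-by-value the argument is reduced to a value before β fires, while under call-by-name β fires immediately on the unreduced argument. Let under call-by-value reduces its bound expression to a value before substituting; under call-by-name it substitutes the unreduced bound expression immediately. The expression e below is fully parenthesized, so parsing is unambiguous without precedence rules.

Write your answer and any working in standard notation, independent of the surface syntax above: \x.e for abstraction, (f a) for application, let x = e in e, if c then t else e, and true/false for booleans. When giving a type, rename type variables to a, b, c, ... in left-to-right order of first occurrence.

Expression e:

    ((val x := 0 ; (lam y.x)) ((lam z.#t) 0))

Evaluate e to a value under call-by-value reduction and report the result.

Answer: 0

Derivation:
step 0: ((let x = 0 in (\y.x)) ((\z.true) 0))
step 1: [let@0] ((\y.0) ((\z.true) 0))
step 2: [beta@1] ((\y.0) true)
step 3: [beta@root] 0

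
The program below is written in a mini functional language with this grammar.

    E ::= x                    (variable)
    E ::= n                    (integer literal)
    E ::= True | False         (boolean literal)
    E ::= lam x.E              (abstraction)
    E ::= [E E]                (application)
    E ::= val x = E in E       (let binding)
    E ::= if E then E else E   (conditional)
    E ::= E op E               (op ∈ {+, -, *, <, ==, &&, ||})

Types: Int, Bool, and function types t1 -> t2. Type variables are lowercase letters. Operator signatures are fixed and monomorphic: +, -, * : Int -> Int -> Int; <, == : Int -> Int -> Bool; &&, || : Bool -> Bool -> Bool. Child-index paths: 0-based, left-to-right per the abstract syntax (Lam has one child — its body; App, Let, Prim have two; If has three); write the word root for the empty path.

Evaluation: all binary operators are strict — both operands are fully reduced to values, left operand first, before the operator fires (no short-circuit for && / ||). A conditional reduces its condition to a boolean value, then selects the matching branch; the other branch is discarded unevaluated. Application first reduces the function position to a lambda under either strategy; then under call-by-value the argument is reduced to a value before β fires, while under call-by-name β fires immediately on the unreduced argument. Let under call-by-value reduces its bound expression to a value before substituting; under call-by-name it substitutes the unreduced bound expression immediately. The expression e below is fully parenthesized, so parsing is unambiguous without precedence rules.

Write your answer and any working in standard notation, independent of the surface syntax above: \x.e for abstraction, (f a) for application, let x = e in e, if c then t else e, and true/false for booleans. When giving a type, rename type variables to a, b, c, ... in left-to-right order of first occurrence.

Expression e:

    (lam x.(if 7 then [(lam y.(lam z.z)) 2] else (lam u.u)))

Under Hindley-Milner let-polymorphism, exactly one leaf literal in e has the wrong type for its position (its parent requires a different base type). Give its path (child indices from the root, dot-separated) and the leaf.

Trace:
  unify Int ~ Bool
  FAIL: mismatch Int ~ Bool

Answer: 0.0 : 7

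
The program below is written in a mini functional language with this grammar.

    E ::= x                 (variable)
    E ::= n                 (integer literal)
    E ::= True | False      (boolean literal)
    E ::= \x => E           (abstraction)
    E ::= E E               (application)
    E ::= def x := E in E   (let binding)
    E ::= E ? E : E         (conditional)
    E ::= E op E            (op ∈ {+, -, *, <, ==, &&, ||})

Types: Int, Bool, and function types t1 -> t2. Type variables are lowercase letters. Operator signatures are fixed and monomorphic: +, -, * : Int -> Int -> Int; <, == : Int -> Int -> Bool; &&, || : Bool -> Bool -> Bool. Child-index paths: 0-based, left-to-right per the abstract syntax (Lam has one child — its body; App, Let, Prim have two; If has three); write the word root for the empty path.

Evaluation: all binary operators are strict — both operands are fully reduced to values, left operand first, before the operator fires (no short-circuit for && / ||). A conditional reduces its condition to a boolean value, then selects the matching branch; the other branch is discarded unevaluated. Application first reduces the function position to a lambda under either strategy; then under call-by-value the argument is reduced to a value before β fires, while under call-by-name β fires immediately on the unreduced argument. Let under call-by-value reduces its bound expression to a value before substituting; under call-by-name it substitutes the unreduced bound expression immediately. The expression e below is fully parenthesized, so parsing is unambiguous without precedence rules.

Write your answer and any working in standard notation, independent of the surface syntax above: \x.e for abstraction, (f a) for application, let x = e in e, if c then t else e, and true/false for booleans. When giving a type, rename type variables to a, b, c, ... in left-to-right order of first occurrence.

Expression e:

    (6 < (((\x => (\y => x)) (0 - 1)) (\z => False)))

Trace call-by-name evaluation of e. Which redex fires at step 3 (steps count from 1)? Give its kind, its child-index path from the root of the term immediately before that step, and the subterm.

Trace:
step 0: (6 < (((\x.(\y.x)) (0 - 1)) (\z.false)))
step 1: [beta@1.0] (6 < ((\y.(0 - 1)) (\z.false)))
step 2: [beta@1] (6 < (0 - 1))
step 3: [delta@1] (6 < -1)

Answer: delta at 1 : (0 - 1)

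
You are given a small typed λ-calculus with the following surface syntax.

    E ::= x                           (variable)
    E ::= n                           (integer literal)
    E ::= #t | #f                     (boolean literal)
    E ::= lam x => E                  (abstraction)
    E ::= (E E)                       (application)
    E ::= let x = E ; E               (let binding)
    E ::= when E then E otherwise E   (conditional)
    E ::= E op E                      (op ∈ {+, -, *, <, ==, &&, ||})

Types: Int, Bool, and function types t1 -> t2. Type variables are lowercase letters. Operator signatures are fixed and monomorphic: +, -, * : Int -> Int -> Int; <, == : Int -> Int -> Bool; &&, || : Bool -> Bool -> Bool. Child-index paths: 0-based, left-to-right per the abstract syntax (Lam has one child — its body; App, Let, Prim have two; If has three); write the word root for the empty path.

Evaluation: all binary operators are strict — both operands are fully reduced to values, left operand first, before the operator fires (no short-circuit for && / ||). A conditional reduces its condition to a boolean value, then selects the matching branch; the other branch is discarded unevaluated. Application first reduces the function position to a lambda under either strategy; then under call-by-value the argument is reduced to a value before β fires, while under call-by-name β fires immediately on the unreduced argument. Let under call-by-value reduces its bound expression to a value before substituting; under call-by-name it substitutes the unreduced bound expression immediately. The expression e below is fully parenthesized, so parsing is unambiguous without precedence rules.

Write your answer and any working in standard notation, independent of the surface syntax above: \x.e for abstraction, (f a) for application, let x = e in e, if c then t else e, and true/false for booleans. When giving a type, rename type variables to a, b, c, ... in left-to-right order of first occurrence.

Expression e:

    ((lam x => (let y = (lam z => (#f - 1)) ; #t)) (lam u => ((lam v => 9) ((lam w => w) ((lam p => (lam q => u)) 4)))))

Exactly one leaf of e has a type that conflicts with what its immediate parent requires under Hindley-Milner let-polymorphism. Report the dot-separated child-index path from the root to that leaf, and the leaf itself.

Answer: 0.0.0.0.0 : false

Trace:
  unify Bool ~ Int
  FAIL: mismatch Bool ~ Int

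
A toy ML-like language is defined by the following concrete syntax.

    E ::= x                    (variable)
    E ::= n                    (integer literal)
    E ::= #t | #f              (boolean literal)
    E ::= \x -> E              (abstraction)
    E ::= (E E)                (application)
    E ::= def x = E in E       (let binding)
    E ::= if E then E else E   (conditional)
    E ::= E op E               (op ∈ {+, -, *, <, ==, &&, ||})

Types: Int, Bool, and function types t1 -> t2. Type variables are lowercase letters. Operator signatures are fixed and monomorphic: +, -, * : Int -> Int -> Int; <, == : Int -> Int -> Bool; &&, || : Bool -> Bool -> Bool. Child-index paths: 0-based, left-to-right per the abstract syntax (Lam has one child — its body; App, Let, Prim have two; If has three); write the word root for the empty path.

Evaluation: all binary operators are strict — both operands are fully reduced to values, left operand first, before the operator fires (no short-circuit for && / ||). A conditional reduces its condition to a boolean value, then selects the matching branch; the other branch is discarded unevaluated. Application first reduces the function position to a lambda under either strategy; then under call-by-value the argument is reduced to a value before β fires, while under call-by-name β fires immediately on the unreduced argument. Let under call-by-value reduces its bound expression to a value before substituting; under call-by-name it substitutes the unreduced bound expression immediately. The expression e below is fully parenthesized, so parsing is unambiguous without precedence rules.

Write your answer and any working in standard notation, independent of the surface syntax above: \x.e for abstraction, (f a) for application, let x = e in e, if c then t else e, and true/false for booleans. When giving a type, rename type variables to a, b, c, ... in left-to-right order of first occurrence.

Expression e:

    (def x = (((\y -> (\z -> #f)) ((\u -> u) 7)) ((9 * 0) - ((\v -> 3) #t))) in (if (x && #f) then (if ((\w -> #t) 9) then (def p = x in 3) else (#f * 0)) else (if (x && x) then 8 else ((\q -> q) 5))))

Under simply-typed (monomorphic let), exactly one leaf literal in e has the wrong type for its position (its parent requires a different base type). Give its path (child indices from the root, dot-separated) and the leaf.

Derivation:
\z._ : b -> Bool
\y._ : a -> b -> Bool
u : c
\u._ : c -> c
  unify c -> c ~ Int -> d
  unify c ~ Int
  unify Int ~ d
_ _ : Int
  unify a -> b -> Bool ~ Int -> e
  unify a ~ Int
  unify b -> Bool ~ e
_ _ : b -> Bool
  unify Int ~ Int
  unify Int ~ Int
  unify Int ~ Int
\v._ : f -> Int
  unify f -> Int ~ Bool -> g
  unify f ~ Bool
  unify Int ~ g
_ _ : Int
  unify Int ~ Int
  unify b -> Bool ~ Int -> h
  unify b ~ Int
  unify Bool ~ h
_ _ : Bool
let x : Bool
x : Bool
  unify Bool ~ Bool
  unify Bool ~ Bool
  unify Bool ~ Bool
\w._ : i -> Bool
  unify i -> Bool ~ Int -> j
  unify i ~ Int
  unify Bool ~ j
_ _ : Bool
  unify Bool ~ Bool
x : Bool
let p : Bool
  unify Bool ~ Int
  FAIL: mismatch Bool ~ Int

Answer: 1.1.2.0 : false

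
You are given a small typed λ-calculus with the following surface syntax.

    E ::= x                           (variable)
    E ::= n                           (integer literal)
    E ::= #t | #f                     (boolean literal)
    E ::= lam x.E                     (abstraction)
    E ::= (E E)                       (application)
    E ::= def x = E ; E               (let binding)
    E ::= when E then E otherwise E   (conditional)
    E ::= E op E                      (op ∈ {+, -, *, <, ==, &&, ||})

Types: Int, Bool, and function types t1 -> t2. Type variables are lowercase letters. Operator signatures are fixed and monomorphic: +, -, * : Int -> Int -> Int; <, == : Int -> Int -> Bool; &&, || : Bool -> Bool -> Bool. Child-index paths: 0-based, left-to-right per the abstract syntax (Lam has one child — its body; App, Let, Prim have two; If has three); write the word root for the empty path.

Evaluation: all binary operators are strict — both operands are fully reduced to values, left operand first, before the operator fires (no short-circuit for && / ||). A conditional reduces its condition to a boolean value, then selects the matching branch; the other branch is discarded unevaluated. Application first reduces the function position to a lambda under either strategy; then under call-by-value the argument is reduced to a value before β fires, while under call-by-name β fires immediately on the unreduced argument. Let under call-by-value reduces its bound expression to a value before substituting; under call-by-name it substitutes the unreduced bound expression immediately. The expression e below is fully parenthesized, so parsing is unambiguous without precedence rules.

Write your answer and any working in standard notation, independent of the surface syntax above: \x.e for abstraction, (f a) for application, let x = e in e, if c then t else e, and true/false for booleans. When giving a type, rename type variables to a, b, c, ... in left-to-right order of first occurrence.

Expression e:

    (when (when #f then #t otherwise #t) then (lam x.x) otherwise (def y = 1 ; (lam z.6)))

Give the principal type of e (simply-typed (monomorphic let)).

Answer: Int -> Int

Derivation:
  unify Bool ~ Bool
  unify Bool ~ Bool
  unify Bool ~ Bool
x : a
\x._ : a -> a
let y : Int
\z._ : b -> Int
  unify a -> a ~ b -> Int
  unify a ~ b
  unify b ~ Int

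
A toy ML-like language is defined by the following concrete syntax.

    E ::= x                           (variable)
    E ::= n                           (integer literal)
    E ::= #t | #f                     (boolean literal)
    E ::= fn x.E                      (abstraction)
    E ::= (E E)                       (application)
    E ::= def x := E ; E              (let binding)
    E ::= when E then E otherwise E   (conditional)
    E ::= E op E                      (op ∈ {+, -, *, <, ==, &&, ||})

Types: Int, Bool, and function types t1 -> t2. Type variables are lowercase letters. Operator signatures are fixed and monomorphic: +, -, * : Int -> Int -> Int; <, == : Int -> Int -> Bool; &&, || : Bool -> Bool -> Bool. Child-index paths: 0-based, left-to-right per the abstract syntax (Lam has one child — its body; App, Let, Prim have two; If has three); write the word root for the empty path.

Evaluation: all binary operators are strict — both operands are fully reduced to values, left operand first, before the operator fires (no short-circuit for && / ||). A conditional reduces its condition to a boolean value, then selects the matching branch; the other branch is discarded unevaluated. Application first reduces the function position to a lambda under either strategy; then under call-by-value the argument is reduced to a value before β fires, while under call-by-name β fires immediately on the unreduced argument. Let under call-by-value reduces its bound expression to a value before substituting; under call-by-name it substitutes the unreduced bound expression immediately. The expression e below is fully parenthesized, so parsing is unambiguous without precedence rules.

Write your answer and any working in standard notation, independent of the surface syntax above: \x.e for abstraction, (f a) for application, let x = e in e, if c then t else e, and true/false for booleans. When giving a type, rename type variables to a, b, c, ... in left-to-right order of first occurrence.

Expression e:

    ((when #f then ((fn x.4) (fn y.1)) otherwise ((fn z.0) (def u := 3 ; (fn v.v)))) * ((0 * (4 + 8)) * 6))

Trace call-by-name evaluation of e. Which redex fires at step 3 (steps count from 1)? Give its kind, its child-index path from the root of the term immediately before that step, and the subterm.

Working:
step 0: ((if false then ((\x.4) (\y.1)) else ((\z.0) (let u = 3 in (\v.v)))) * ((0 * (4 + 8)) * 6))
step 1: [if@0] (((\z.0) (let u = 3 in (\v.v))) * ((0 * (4 + 8)) * 6))
step 2: [beta@0] (0 * ((0 * (4 + 8)) * 6))
step 3: [delta@1.0.1] (0 * ((0 * 12) * 6))

Answer: delta at 1.0.1 : (4 + 8)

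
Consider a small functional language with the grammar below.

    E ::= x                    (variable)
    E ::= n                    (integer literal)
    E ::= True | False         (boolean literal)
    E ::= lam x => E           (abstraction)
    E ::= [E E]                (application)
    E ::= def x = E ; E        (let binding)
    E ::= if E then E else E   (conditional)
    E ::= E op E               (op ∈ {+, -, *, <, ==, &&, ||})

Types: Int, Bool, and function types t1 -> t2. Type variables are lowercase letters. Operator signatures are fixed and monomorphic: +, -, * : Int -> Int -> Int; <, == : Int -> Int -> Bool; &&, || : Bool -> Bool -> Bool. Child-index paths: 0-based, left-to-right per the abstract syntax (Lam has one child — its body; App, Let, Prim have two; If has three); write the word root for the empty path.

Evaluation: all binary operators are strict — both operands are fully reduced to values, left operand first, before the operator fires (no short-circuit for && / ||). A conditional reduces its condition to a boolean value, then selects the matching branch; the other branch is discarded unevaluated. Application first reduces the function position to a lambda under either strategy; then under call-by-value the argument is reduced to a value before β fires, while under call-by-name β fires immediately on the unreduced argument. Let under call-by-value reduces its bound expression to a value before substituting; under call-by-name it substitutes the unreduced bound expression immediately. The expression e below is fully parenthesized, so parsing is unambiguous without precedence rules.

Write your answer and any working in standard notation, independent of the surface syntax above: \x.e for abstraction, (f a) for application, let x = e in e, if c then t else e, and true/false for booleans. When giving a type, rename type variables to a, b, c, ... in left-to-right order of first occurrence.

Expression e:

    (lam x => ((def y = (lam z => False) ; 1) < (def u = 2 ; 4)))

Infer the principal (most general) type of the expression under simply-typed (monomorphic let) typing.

Answer: a -> Bool

Working:
\z._ : b -> Bool
let y : b -> Bool
  unify Int ~ Int
let u : Int
  unify Int ~ Int
\x._ : a -> Bool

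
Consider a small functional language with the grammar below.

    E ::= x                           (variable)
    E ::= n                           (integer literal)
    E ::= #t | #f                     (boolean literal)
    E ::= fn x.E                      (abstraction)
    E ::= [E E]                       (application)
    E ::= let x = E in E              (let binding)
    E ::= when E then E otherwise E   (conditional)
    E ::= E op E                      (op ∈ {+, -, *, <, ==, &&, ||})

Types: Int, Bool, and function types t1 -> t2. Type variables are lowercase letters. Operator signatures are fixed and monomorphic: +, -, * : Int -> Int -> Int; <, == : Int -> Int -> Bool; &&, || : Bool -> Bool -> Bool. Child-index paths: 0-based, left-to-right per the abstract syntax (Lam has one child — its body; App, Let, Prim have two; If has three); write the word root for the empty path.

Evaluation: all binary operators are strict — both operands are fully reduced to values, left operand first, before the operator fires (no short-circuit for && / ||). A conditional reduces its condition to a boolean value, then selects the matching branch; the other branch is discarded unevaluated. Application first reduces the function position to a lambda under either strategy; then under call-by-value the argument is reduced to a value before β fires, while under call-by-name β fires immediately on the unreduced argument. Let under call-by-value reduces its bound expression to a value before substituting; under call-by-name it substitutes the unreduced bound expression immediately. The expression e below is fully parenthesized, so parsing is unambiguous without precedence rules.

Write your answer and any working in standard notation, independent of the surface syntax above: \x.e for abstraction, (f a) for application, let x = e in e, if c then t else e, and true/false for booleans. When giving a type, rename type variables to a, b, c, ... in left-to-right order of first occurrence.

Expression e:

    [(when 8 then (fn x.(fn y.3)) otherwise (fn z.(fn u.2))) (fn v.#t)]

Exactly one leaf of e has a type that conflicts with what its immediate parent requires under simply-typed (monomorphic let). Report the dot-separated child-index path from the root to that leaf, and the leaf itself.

Trace:
  unify Int ~ Bool
  FAIL: mismatch Int ~ Bool

Answer: 0.0 : 8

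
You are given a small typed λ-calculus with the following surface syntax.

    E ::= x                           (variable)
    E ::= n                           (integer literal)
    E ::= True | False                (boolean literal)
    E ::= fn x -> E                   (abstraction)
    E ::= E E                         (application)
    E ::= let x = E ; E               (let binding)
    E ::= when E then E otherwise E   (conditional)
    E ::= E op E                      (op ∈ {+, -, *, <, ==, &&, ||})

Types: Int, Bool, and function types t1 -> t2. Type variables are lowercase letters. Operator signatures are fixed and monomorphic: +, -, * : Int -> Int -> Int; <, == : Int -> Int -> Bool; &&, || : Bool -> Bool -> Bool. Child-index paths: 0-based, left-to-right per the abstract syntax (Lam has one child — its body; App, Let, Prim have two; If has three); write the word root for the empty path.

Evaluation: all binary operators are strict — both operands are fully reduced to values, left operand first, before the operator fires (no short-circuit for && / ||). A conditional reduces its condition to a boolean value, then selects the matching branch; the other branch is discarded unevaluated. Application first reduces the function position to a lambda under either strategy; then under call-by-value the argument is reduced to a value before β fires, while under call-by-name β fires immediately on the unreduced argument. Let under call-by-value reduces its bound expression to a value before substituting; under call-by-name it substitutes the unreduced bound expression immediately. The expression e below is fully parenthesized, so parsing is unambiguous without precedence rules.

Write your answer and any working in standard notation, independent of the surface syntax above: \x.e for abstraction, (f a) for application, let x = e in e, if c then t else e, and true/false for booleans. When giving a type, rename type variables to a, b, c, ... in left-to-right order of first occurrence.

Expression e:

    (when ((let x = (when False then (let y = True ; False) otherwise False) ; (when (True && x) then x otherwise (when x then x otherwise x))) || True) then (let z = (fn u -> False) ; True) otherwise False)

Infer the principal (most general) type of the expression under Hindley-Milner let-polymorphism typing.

Derivation:
  unify Bool ~ Bool
let y : Bool
  unify Bool ~ Bool
let x : Bool
  unify Bool ~ Bool
x : Bool
  unify Bool ~ Bool
  unify Bool ~ Bool
x : Bool
x : Bool
  unify Bool ~ Bool
x : Bool
x : Bool
  unify Bool ~ Bool
  unify Bool ~ Bool
  unify Bool ~ Bool
  unify Bool ~ Bool
  unify Bool ~ Bool
\u._ : a -> Bool
let z : forall. a -> Bool
  unify Bool ~ Bool

Answer: Bool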